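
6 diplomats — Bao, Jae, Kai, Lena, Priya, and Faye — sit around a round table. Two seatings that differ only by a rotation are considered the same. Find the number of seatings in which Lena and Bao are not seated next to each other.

72

All circular seatings of 6 people number (5)! = 120.
Seatings with Lena beside Bao: treat them as a block with 2 internal orders, giving 2 × (4)! = 48.
Subtracting, 120 − 48 = 72.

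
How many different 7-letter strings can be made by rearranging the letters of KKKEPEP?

The 7 letters of KKKEPEP have repeats: E appearing twice, K appearing 3 times, and P appearing twice.
The number of distinct arrangements is 7!/(3!·2!·2!) = 5040/24 = 210.

210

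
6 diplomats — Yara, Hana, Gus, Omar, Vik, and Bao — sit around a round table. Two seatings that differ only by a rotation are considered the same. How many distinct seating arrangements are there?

120

Around a circle, 6 distinct people have 6!/6 = (5)! = 120 rotationally distinct seatings.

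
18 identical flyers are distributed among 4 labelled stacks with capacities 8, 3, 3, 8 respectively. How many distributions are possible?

By stars and bars, unrestricted non-negative solutions to x_1+…+x_4 = 18 number C(18+3,3) = 1330.
Subtract solutions that violate a single cap (substitute x_i' = x_i − (cap_i+1)): x_1 ≥ 9 gives C(12,3) = 220; x_2 ≥ 4 gives C(17,3) = 680; x_3 ≥ 4 gives C(17,3) = 680; x_4 ≥ 9 gives C(12,3) = 220. Together 1800.
Add back pairs where two caps are both exceeded: 56 + 56 + 1 + 286 + 56 + 56 = 511.
Subtract triples: 4 + 0 + 0 + 4 = 8.
By inclusion–exclusion the count is 1330 − 1800 + 511 − 8 = 33.

33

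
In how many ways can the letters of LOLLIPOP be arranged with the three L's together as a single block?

Treat the 3 copies of L as a single block. The multiset to arrange is then {LLL, I, O, O, P, P}, 6 items in all.
That gives (6)!/(2!·2!) = 180 arrangements.

180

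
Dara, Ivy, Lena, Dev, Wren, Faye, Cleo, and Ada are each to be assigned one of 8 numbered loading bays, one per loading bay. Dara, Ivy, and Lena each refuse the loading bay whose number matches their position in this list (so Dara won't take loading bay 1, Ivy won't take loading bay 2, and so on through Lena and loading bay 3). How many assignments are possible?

27240

Let Aᵢ (for i ∈ {1, 2, 3}) be the placements that put person i in their forbidden loading bay. Any j of these fix j positions, leaving (8−j)! ways to fill the rest, and there are C(3,j) ways to pick which j.
By inclusion–exclusion, the number of valid placements is Σ_{j=0}^{3} (−1)^j C(3,j)·(8−j)!.
Computing: 40320 − 15120 + 2160 − 120 = 27240.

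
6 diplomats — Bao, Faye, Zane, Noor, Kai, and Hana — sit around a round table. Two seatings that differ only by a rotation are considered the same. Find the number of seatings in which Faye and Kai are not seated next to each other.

72

All circular seatings of 6 people number (5)! = 120.
Those with Faye next to Kai: fuse the pair into one unit and seat 5 units around a circle — 2·(4)! = 48.
Subtracting, 120 − 48 = 72.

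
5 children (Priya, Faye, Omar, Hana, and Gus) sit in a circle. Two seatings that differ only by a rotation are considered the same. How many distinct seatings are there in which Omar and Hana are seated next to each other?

12

Glue Omar and Hana into a block (2 internal orders). Seating 4 units around a circle gives (3)! arrangements.
So 2 × (3)! = 2 × 6 = 12.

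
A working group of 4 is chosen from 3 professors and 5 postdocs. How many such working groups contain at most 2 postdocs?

Split by how many postdocs are chosen (0 through 2).
Sum: C(5,0)·C(3,4) + C(5,1)·C(3,3) + C(5,2)·C(3,2) = 0 + 5 + 30 = 35.

35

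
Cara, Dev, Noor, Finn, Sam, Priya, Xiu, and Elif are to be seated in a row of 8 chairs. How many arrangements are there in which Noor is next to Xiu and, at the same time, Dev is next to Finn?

2880

Treat {Noor,Xiu} as one block (2 orders) and {Dev,Finn} as another (2 orders).
That leaves 6 units to arrange: 2 × 2 × 6! = 4 × 720 = 2880.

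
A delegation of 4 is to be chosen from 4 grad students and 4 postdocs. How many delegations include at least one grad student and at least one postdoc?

Total 4-person selections from all 8: C(8,4) = 70.
Selections missing a whole group: no grad students → C(4,4) = 1; no postdocs → C(4,4) = 1.
Both groups omitted at once is impossible, so 70 − 2 = 68.

68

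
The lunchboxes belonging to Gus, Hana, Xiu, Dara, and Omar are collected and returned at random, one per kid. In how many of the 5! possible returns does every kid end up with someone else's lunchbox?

44

Count assignments avoiding every fixed point. For any j of the 5 kids fixed to their own lunchbox, the other 5−j can be arranged in (5−j)! ways.
By inclusion–exclusion this is Σ_{j=0}^{5} (−1)^j C(5,j)·(5−j)!.
Computing: 120 − 120 + 60 − 20 + 5 − 1 = 44.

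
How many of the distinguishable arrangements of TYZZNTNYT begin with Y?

With the first slot taken by Y, it remains to arrange the other 8 letters (TZZNTNYT).
Those 8 letters have N appearing twice, T appearing 3 times, and Z appearing twice, giving (8)!/(3!·2!·2!) = 1680.

1680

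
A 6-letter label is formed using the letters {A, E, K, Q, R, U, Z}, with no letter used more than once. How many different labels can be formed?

With no repetition, fill the 6 letters in order: 7 choices, then 6, down to 2.
7 × 6 × 5 × 4 × 3 × 2 = 5040.

5040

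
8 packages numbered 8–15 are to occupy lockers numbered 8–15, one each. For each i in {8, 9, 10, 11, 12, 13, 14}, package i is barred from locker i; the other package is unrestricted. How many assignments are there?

16687

Let Aᵢ (for 8 ≤ i ≤ 14) be the placements that put package i in its forbidden locker. Any j of these fix j positions, leaving (8−j)! ways to fill the rest, and there are C(7,j) ways to pick which j.
By inclusion–exclusion, the number of valid placements is Σ_{j=0}^{7} (−1)^j C(7,j)·(8−j)!.
Computing: 40320 − 35280 + 15120 − 4200 + 840 − 126 + 14 − 1 = 16687.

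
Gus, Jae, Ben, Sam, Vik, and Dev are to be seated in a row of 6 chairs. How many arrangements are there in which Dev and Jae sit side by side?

240

Glue Dev and Jae into one block (2 internal orders), leaving 5 units to arrange in a row.
That gives 2 × 5! = 2 × 120 = 240.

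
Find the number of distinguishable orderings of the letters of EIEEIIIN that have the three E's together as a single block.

30

Treat the 3 copies of E as a single block. The multiset to arrange is then {EEE, I, I, I, I, N}, 6 items in all.
That gives (6)!/(4!) = 30 arrangements.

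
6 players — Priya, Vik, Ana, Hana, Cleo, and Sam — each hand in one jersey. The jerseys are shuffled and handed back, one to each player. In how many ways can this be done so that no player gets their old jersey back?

265

This is the derangement count D_6: permutations of 6 items with no fixed point.
By inclusion–exclusion this is Σ_{j=0}^{6} (−1)^j C(6,j)·(6−j)!.
Computing: 720 − 720 + 360 − 120 + 30 − 6 + 1 = 265.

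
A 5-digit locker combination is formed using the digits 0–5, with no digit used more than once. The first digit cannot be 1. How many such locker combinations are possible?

The first digit has 6−1 = 5 choices (anything except 1).
The remaining 4 digits are filled from the other 5 symbols without repetition: 5 × 4 × 3 × 2 = 120.
Total: 5 × 120 = 600.

600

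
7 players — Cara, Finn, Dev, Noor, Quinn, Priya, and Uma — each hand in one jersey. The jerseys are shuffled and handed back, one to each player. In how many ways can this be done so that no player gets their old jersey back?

1854

Count assignments avoiding every fixed point. For any j of the 7 players fixed to their old jersey, the other 7−j can be arranged in (7−j)! ways.
By inclusion–exclusion this is Σ_{j=0}^{7} (−1)^j C(7,j)·(7−j)!.
Computing: 5040 − 5040 + 2520 − 840 + 210 − 42 + 7 − 1 = 1854.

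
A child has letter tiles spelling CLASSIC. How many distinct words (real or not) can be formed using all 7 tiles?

1260

The 7 letters of CLASSIC have repeats: C appearing twice and S appearing twice.
The number of distinct arrangements is 7!/(2!·2!) = 5040/4 = 1260.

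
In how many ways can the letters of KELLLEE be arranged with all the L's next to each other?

Treat the 3 copies of L as a single block. The multiset to arrange is then {LLL, E, E, E, K}, 5 items in all.
That gives (5)!/(3!) = 20 arrangements.

20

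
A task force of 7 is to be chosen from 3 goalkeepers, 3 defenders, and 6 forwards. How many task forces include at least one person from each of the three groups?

With no constraint there are C(12,7) = 792 possible selections.
Selections missing a whole group: no goalkeepers → C(9,7) = 36; no defenders → C(9,7) = 36; no forwards → C(6,7) = 0.
Add back selections omitting two groups (i.e. drawn from a single group): C(3,7) + C(3,7) + C(6,7) = 0.
By inclusion–exclusion: 792 − 72 + 0 = 720.

720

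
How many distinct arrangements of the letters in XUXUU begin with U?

With the first slot taken by U, it remains to arrange the other 4 letters (XXUU).
Those 4 letters have U appearing twice and X appearing twice, giving (4)!/(2!·2!) = 6.

6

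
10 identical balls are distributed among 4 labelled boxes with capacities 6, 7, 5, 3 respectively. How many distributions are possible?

138

Ignoring the caps, the number of non-negative solutions to x_1+…+x_4 = 10 is C(13,3) = 286.
Subtract solutions that violate a single cap (substitute x_i' = x_i − (cap_i+1)): x_1 ≥ 7 gives C(6,3) = 20; x_2 ≥ 8 gives C(5,3) = 10; x_3 ≥ 6 gives C(7,3) = 35; x_4 ≥ 4 gives C(9,3) = 84. Together 149.
Add back pairs where two caps are both exceeded: 0 + 0 + 0 + 0 + 0 + 1 = 1.
By inclusion–exclusion the count is 286 − 149 + 1 = 138.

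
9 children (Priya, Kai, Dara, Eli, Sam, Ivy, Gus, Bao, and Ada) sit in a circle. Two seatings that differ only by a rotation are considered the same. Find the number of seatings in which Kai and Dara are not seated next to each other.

30240

Without the restriction there are (8)! = 40320 seatings.
Those with Kai next to Dara: fuse the pair into one unit and seat 8 units around a circle — 2·(7)! = 10080.
Subtracting, 40320 − 10080 = 30240.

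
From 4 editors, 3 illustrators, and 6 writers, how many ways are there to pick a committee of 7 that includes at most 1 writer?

Split by how many writers are chosen (0 through 1).
Sum: C(6,0)·C(7,7) + C(6,1)·C(7,6) = 1 + 42 = 43.

43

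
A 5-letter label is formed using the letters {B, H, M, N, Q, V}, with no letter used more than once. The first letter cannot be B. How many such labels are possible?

The first letter has 6−1 = 5 choices (anything except B).
The remaining 4 letters are filled from the other 5 symbols without repetition: 5 × 4 × 3 × 2 = 120.
Total: 5 × 120 = 600.

600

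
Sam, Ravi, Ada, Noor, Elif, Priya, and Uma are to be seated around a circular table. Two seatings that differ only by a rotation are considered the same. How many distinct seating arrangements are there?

Seat Sam anywhere (absorbing the rotational symmetry), then permute the other 6: (6)! = 720.

720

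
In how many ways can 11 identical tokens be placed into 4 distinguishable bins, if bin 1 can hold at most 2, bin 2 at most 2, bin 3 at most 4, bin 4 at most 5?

Without the upper bounds there are C(14,3) = 364 ways to split 11 among 4 bins.
Subtract solutions that violate a single cap (substitute x_i' = x_i − (cap_i+1)): x_1 ≥ 3 gives C(11,3) = 165; x_2 ≥ 3 gives C(11,3) = 165; x_3 ≥ 5 gives C(9,3) = 84; x_4 ≥ 6 gives C(8,3) = 56. Together 470.
Add back pairs where two caps are both exceeded: 56 + 20 + 10 + 20 + 10 + 1 = 117.
Subtract triples: 1 + 0 + 0 + 0 = 1.
By inclusion–exclusion the count is 364 − 470 + 117 − 1 = 10.

10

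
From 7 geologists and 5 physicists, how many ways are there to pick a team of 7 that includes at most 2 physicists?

Split by how many physicists are chosen (0 through 2).
Sum: C(5,0)·C(7,7) + C(5,1)·C(7,6) + C(5,2)·C(7,5) = 1 + 35 + 210 = 246.

246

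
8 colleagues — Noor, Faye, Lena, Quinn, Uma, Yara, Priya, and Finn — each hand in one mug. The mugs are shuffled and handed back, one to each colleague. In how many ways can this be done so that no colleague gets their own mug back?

14833

Count assignments avoiding every fixed point. For any j of the 8 colleagues fixed to their own mug, the other 8−j can be arranged in (8−j)! ways.
By inclusion–exclusion this is Σ_{j=0}^{8} (−1)^j C(8,j)·(8−j)!.
Computing: 40320 − 40320 + 20160 − 6720 + 1680 − 336 + 56 − 8 + 1 = 14833.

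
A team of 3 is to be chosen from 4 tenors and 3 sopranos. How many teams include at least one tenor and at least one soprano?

With no constraint there are C(7,3) = 35 possible selections.
Subtract selections that omit an entire group: no tenors → C(3,3) = 1; no sopranos → C(4,3) = 4.
Both groups omitted at once is impossible, so 35 − 5 = 30.

30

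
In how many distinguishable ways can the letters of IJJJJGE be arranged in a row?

210

IJJJJGE has 7 letters with J appearing 4 times.
So there are 7! / (4!) = 210 distinguishable arrangements.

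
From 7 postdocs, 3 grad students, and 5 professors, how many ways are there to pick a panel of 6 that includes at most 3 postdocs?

3850

Split by how many postdocs are chosen (0 through 3).
Sum: C(7,0)·C(8,6) + C(7,1)·C(8,5) + C(7,2)·C(8,4) + C(7,3)·C(8,3) = 28 + 392 + 1470 + 1960 = 3850.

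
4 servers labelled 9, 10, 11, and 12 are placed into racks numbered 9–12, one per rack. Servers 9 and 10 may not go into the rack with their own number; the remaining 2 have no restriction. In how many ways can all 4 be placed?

14

Let Aᵢ (for i ∈ {9, 10}) be the placements that put server i in its forbidden rack. Any j of these fix j positions, leaving (4−j)! ways to fill the rest, and there are C(2,j) ways to pick which j.
By inclusion–exclusion, the number of valid placements is Σ_{j=0}^{2} (−1)^j C(2,j)·(4−j)!.
Computing: 24 − 12 + 2 = 14.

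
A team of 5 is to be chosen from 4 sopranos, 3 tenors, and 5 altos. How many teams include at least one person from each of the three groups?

590

Unrestricted: C(12,5) = 792 ways to pick any 5 of the 12.
Selections missing a whole group: no sopranos → C(8,5) = 56; no tenors → C(9,5) = 126; no altos → C(7,5) = 21.
Add back selections omitting two groups (i.e. drawn from a single group): C(4,5) + C(3,5) + C(5,5) = 1.
By inclusion–exclusion: 792 − 203 + 1 = 590.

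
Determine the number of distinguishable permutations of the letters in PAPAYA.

60

The 6 letters of PAPAYA have repeats: A appearing 3 times and P appearing twice.
So there are 6! / (3!·2!) = 60 distinguishable arrangements.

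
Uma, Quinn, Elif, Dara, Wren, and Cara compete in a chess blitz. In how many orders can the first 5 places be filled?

720

There are 6 choices for 1st place, 5 for 2nd, and so on down to 2 for position 5.
That gives 6 × 5 × 4 × 3 × 2 = 720.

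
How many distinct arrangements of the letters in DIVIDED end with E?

60

With the last slot taken by E, it remains to arrange the other 6 letters (DIVIDD).
Those 6 letters have D appearing 3 times and I appearing twice, giving (6)!/(3!·2!) = 60.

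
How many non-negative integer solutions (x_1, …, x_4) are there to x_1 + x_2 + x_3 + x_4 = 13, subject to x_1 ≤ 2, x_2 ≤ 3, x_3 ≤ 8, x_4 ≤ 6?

By stars and bars, unrestricted non-negative solutions to x_1+…+x_4 = 13 number C(13+3,3) = 560.
Subtract solutions that violate a single cap (substitute x_i' = x_i − (cap_i+1)): x_1 ≥ 3 gives C(13,3) = 286; x_2 ≥ 4 gives C(12,3) = 220; x_3 ≥ 9 gives C(7,3) = 35; x_4 ≥ 7 gives C(9,3) = 84. Together 625.
Add back pairs where two caps are both exceeded: 84 + 4 + 20 + 1 + 10 + 0 = 119.
By inclusion–exclusion the count is 560 − 625 + 119 = 54.

54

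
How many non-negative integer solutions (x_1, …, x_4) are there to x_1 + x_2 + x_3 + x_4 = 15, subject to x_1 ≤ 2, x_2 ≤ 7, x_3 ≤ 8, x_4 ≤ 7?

127

By stars and bars, unrestricted non-negative solutions to x_1+…+x_4 = 15 number C(15+3,3) = 816.
Subtract solutions that violate a single cap (substitute x_i' = x_i − (cap_i+1)): x_1 ≥ 3 gives C(15,3) = 455; x_2 ≥ 8 gives C(10,3) = 120; x_3 ≥ 9 gives C(9,3) = 84; x_4 ≥ 8 gives C(10,3) = 120. Together 779.
Add back pairs where two caps are both exceeded: 35 + 20 + 35 + 0 + 0 + 0 = 90.
By inclusion–exclusion the count is 816 − 779 + 90 = 127.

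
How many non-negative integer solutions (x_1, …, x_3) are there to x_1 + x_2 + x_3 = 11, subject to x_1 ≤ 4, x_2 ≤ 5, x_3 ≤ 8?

24

Without the upper bounds there are C(13,2) = 78 ways to split 11 among 3 variables.
Subtract solutions that violate a single cap (substitute x_i' = x_i − (cap_i+1)): x_1 ≥ 5 gives C(8,2) = 28; x_2 ≥ 6 gives C(7,2) = 21; x_3 ≥ 9 gives C(4,2) = 6. Together 55.
Add back pairs where two caps are both exceeded: 1 + 0 + 0 = 1.
By inclusion–exclusion the count is 78 − 55 + 1 = 24.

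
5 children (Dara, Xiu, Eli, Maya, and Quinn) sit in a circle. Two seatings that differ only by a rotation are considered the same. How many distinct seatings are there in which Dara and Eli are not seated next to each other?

All circular seatings of 5 people number (4)! = 24.
Those with Dara next to Eli: fuse the pair into one unit and seat 4 units around a circle — 2·(3)! = 12.
Subtracting, 24 − 12 = 12.

12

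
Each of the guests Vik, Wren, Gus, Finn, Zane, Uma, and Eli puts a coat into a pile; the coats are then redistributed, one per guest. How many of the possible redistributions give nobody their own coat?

This is the derangement count D_7: permutations of 7 items with no fixed point.
By inclusion–exclusion this is Σ_{j=0}^{7} (−1)^j C(7,j)·(7−j)!.
Computing: 5040 − 5040 + 2520 − 840 + 210 − 42 + 7 − 1 = 1854.

1854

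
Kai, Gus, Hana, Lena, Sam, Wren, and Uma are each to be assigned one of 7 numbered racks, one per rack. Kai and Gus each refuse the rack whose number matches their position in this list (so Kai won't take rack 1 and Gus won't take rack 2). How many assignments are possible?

3720

Let Aᵢ (for i ∈ {1, 2}) be the placements that put person i in their forbidden rack. Any j of these fix j positions, leaving (7−j)! ways to fill the rest, and there are C(2,j) ways to pick which j.
By inclusion–exclusion, the number of valid placements is Σ_{j=0}^{2} (−1)^j C(2,j)·(7−j)!.
Computing: 5040 − 1440 + 120 = 3720.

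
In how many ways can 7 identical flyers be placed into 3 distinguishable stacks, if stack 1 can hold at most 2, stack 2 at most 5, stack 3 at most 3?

By stars and bars, unrestricted non-negative solutions to x_1+…+x_3 = 7 number C(7+2,2) = 36.
Subtract solutions that violate a single cap (substitute x_i' = x_i − (cap_i+1)): x_1 ≥ 3 gives C(6,2) = 15; x_2 ≥ 6 gives C(3,2) = 3; x_3 ≥ 4 gives C(5,2) = 10. Together 28.
Add back pairs where two caps are both exceeded: 0 + 1 + 0 = 1.
By inclusion–exclusion the count is 36 − 28 + 1 = 9.

9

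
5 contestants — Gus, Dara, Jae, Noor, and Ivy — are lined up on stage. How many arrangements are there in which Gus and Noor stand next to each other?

Glue Gus and Noor into one block (2 internal orders), leaving 4 units to arrange in a row.
That gives 2 × 4! = 2 × 24 = 48.

48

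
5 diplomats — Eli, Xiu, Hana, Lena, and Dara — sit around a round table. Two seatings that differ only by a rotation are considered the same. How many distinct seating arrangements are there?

Fix one person's seat to break rotational symmetry; the remaining 4 people can be arranged in (4)! = 24 ways.

24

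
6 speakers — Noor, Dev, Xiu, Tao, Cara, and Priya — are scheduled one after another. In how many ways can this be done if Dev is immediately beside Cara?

240

Treat {Dev, Cara} as a single unit. There are 5 units to order, and the pair itself can be ordered 2 ways.
That gives 2 × 5! = 2 × 120 = 240.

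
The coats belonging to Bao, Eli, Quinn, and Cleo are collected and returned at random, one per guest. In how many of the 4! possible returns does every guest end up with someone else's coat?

9

Let Aᵢ be the assignments in which guest i gets their own coat. We want the size of the complement of A₁∪…∪A_4.
By inclusion–exclusion this is Σ_{j=0}^{4} (−1)^j C(4,j)·(4−j)!.
Computing: 24 − 24 + 12 − 4 + 1 = 9.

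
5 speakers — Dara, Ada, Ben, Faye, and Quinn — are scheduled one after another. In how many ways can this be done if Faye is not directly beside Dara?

72

There are 5! = 120 arrangements in all. If Faye and Dara are adjacent, merging them into one block gives 2·(4)! = 48 arrangements.
So 120 − 48 = 72 arrangements keep them apart.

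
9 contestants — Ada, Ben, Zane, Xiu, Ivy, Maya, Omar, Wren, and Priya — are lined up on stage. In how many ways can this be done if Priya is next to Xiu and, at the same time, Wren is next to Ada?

20160

Treat {Priya,Xiu} as one block (2 orders) and {Wren,Ada} as another (2 orders).
That leaves 7 units to arrange: 2 × 2 × 7! = 4 × 5040 = 20160.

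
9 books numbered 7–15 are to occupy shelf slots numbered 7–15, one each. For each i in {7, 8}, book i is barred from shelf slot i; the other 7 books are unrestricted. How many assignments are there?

Let Aᵢ (for i ∈ {7, 8}) be the placements that put book i in its forbidden shelf slot. Any j of these fix j positions, leaving (9−j)! ways to fill the rest, and there are C(2,j) ways to pick which j.
By inclusion–exclusion, the number of valid placements is Σ_{j=0}^{2} (−1)^j C(2,j)·(9−j)!.
Computing: 362880 − 80640 + 5040 = 287280.

287280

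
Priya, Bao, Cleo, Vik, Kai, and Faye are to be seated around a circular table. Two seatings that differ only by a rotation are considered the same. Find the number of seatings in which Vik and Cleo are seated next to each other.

Glue Vik and Cleo into a block (2 internal orders). Seating 5 units around a circle gives (4)! arrangements.
So 2 × (4)! = 2 × 24 = 48.

48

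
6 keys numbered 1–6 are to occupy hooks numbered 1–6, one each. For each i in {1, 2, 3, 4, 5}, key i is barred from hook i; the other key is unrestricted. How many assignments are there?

Let Aᵢ (for 1 ≤ i ≤ 5) be the placements that put key i in its forbidden hook. Any j of these fix j positions, leaving (6−j)! ways to fill the rest, and there are C(5,j) ways to pick which j.
By inclusion–exclusion, the number of valid placements is Σ_{j=0}^{5} (−1)^j C(5,j)·(6−j)!.
Computing: 720 − 600 + 240 − 60 + 10 − 1 = 309.

309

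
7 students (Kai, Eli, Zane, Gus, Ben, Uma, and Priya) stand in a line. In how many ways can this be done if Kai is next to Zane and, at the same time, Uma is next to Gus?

Treat {Kai,Zane} as one block (2 orders) and {Uma,Gus} as another (2 orders).
That leaves 5 units to arrange: 2 × 2 × 5! = 4 × 120 = 480.

480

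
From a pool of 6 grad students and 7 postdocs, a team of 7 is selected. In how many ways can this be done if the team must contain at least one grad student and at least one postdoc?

1715

With no constraint there are C(13,7) = 1716 possible selections.
Selections missing a whole group: no grad students → C(7,7) = 1; no postdocs → C(6,7) = 0.
Both groups omitted at once is impossible, so 1716 − 1 = 1715.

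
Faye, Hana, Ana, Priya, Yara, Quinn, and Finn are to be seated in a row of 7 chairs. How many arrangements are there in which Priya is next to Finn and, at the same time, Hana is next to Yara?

480

Treat {Priya,Finn} as one block (2 orders) and {Hana,Yara} as another (2 orders).
That leaves 5 units to arrange: 2 × 2 × 5! = 4 × 120 = 480.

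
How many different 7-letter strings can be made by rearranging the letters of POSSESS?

210

POSSESS has 7 letters with S appearing 4 times.
Dividing 7! = 5040 by 4! = 24 for the repeated letters gives 210.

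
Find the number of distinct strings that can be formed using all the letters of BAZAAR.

Letter multiplicities in BAZAAR: A×3, B×1, R×1, Z×1.
So there are 6! / (3!) = 120 distinguishable arrangements.

120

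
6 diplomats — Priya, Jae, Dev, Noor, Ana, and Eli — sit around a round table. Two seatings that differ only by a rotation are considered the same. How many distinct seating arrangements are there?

Seat Priya anywhere (absorbing the rotational symmetry), then permute the other 5: (5)! = 120.

120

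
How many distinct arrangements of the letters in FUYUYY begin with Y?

With the first slot taken by Y, it remains to arrange the other 5 letters (FUUYY).
Those 5 letters have U appearing twice and Y appearing twice, giving (5)!/(2!·2!) = 30.

30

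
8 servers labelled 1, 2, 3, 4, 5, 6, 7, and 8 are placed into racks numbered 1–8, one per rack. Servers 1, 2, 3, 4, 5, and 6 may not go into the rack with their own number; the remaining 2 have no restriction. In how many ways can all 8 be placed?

18806

Let Aᵢ (for 1 ≤ i ≤ 6) be the placements that put server i in its forbidden rack. Any j of these fix j positions, leaving (8−j)! ways to fill the rest, and there are C(6,j) ways to pick which j.
By inclusion–exclusion, the number of valid placements is Σ_{j=0}^{6} (−1)^j C(6,j)·(8−j)!.
Computing: 40320 − 30240 + 10800 − 2400 + 360 − 36 + 2 = 18806.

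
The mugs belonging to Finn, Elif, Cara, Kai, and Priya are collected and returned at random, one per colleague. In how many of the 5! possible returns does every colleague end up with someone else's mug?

44

This is the derangement count D_5: permutations of 5 items with no fixed point.
By inclusion–exclusion this is Σ_{j=0}^{5} (−1)^j C(5,j)·(5−j)!.
Computing: 120 − 120 + 60 − 20 + 5 − 1 = 44.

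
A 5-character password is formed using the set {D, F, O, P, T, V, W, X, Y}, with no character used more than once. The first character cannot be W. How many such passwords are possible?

The first character has 9−1 = 8 choices (anything except W).
The remaining 4 characters are filled from the other 8 symbols without repetition: 8 × 7 × 6 × 5 = 1680.
Total: 8 × 1680 = 13440.

13440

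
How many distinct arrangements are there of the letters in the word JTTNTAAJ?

JTTNTAAJ has 8 letters with A appearing twice, J appearing twice, and T appearing 3 times.
So there are 8! / (3!·2!·2!) = 1680 distinguishable arrangements.

1680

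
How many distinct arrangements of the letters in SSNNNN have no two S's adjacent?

10

Total arrangements of SSNNNN: 6!/(4!·2!) = 15.
Arrangements with the S's together: treat SS as one letter, giving (5)!/(4!) = 5.
Subtracting, 15 − 5 = 10 arrangements keep the S's apart.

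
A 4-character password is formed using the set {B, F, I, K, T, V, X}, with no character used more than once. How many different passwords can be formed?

With no repetition, fill the 4 characters in order: 7 choices, then 6, down to 4.
That product is 7 × 6 × 5 × 4 = 840.

840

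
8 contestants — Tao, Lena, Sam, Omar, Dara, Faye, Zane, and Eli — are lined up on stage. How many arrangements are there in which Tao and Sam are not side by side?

30240

There are 8! = 40320 arrangements in all. If Tao and Sam are adjacent, merging them into one block gives 2·(7)! = 10080 arrangements.
Complementary counting: 40320 − 10080 = 30240.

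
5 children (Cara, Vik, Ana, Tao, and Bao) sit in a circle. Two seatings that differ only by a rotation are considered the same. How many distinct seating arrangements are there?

24

Fix one person's seat to break rotational symmetry; the remaining 4 people can be arranged in (4)! = 24 ways.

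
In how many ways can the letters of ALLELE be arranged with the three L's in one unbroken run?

Treat the 3 copies of L as a single block. The multiset to arrange is then {LLL, A, E, E}, 4 items in all.
That gives (4)!/(2!) = 12 arrangements.

12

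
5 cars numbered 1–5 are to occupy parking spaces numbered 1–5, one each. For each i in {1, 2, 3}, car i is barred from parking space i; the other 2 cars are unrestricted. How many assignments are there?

Let Aᵢ (for i ∈ {1, 2, 3}) be the placements that put car i in its forbidden parking space. Any j of these fix j positions, leaving (5−j)! ways to fill the rest, and there are C(3,j) ways to pick which j.
By inclusion–exclusion, the number of valid placements is Σ_{j=0}^{3} (−1)^j C(3,j)·(5−j)!.
Computing: 120 − 72 + 18 − 2 = 64.

64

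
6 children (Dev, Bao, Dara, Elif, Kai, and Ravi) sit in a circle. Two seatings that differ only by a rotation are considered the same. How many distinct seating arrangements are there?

120

Seat Dev anywhere (absorbing the rotational symmetry), then permute the other 5: (5)! = 120.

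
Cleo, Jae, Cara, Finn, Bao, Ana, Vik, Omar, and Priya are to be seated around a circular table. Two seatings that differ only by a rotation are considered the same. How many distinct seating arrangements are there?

40320

Fix one person's seat to break rotational symmetry; the remaining 8 people can be arranged in (8)! = 40320 ways.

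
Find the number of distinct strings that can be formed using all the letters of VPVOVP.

60

VPVOVP has 6 letters with P appearing twice and V appearing 3 times.
Dividing 6! = 720 by 3!·2! = 12 for the repeated letters gives 60.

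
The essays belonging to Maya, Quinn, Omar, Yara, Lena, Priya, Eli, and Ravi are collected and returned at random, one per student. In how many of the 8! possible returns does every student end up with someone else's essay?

This is the derangement count D_8: permutations of 8 items with no fixed point.
By inclusion–exclusion this is Σ_{j=0}^{8} (−1)^j C(8,j)·(8−j)!.
Computing: 40320 − 40320 + 20160 − 6720 + 1680 − 336 + 56 − 8 + 1 = 14833.

14833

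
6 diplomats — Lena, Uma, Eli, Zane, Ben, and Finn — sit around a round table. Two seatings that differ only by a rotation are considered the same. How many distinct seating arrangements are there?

120

Seat Lena anywhere (absorbing the rotational symmetry), then permute the other 5: (5)! = 120.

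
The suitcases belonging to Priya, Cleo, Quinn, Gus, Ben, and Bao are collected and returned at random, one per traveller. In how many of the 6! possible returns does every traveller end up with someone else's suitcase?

265

This is the derangement count D_6: permutations of 6 items with no fixed point.
By inclusion–exclusion this is Σ_{j=0}^{6} (−1)^j C(6,j)·(6−j)!.
Computing: 720 − 720 + 360 − 120 + 30 − 6 + 1 = 265.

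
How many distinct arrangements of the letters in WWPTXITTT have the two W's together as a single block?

1680

Treat the 2 copies of W as a single block. The multiset to arrange is then {WW, I, P, T, T, T, T, X}, 8 items in all.
That gives (8)!/(4!) = 1680 arrangements.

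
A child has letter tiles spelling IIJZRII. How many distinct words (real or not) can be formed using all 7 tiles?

Letter multiplicities in IIJZRII: I×4, J×1, R×1, Z×1.
Dividing 7! = 5040 by 4! = 24 for the repeated letters gives 210.

210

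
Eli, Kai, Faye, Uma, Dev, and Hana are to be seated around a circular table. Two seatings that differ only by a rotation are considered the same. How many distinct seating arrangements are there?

Seat Eli anywhere (absorbing the rotational symmetry), then permute the other 5: (5)! = 120.

120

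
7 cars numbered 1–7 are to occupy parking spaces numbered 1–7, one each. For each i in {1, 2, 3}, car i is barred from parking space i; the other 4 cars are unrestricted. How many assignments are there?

3216

Let Aᵢ (for i ∈ {1, 2, 3}) be the placements that put car i in its forbidden parking space. Any j of these fix j positions, leaving (7−j)! ways to fill the rest, and there are C(3,j) ways to pick which j.
By inclusion–exclusion, the number of valid placements is Σ_{j=0}^{3} (−1)^j C(3,j)·(7−j)!.
Computing: 5040 − 2160 + 360 − 24 = 3216.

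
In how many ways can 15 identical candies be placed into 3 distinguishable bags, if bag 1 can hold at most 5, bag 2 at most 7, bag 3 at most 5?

By stars and bars, unrestricted non-negative solutions to x_1+…+x_3 = 15 number C(15+2,2) = 136.
Subtract solutions that violate a single cap (substitute x_i' = x_i − (cap_i+1)): x_1 ≥ 6 gives C(11,2) = 55; x_2 ≥ 8 gives C(9,2) = 36; x_3 ≥ 6 gives C(11,2) = 55. Together 146.
Add back pairs where two caps are both exceeded: 3 + 10 + 3 = 16.
By inclusion–exclusion the count is 136 − 146 + 16 = 6.

6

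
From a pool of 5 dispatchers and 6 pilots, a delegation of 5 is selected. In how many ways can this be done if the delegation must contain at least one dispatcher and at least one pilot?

455

Unrestricted: C(11,5) = 462 ways to pick any 5 of the 11.
Subtract selections that omit an entire group: no dispatchers → C(6,5) = 6; no pilots → C(5,5) = 1.
Both groups omitted at once is impossible, so 462 − 7 = 455.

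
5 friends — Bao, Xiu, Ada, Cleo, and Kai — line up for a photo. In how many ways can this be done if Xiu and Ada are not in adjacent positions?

72

There are 5! = 120 arrangements in all. If Xiu and Ada are adjacent, merging them into one block gives 2·(4)! = 48 arrangements.
So 120 − 48 = 72 arrangements keep them apart.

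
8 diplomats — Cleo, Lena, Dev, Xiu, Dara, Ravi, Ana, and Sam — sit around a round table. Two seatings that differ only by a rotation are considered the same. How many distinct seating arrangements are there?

5040

Fix one person's seat to break rotational symmetry; the remaining 7 people can be arranged in (7)! = 5040 ways.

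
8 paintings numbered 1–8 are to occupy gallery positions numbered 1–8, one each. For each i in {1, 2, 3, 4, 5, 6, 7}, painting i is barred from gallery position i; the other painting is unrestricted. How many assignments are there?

Let Aᵢ (for 1 ≤ i ≤ 7) be the placements that put painting i in its forbidden gallery position. Any j of these fix j positions, leaving (8−j)! ways to fill the rest, and there are C(7,j) ways to pick which j.
By inclusion–exclusion, the number of valid placements is Σ_{j=0}^{7} (−1)^j C(7,j)·(8−j)!.
Computing: 40320 − 35280 + 15120 − 4200 + 840 − 126 + 14 − 1 = 16687.

16687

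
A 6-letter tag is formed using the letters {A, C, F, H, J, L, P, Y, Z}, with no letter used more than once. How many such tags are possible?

60480

Choose and order 6 of the 9 symbols: the first letter has 9 options, the next 8, and so on down to 4.
That product is 9 × 8 × 7 × 6 × 5 × 4 = 60480.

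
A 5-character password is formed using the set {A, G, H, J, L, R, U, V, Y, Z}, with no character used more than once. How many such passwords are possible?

30240

With no repetition, fill the 5 characters in order: 10 choices, then 9, down to 6.
That product is 10 × 9 × 8 × 7 × 6 = 30240.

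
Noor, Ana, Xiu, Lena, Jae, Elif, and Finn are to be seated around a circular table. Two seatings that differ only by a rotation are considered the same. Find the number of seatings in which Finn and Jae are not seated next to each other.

480

All circular seatings of 7 people number (6)! = 720.
Those with Finn next to Jae: fuse the pair into one unit and seat 6 units around a circle — 2·(5)! = 240.
Subtracting, 720 − 240 = 480.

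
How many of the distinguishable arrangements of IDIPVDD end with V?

60

Fix V in the last position and arrange the remaining 6 letters.
Those 6 letters have D appearing 3 times and I appearing twice, giving (6)!/(3!·2!) = 60.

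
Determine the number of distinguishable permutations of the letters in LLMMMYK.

LLMMMYK has 7 letters with L appearing twice and M appearing 3 times.
The number of distinct arrangements is 7!/(3!·2!) = 5040/12 = 420.

420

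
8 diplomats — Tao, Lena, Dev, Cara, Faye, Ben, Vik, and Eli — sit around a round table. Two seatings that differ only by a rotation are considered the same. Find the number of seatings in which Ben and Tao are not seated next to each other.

Without the restriction there are (7)! = 5040 seatings.
Those with Ben next to Tao: fuse the pair into one unit and seat 7 units around a circle — 2·(6)! = 1440.
Subtracting, 5040 − 1440 = 3600.

3600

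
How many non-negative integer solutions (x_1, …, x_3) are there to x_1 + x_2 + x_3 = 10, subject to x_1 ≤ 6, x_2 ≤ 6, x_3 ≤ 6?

36

Ignoring the caps, the number of non-negative solutions to x_1+…+x_3 = 10 is C(12,2) = 66.
Subtract solutions that violate a single cap (substitute x_i' = x_i − (cap_i+1)): x_1 ≥ 7 gives C(5,2) = 10; x_2 ≥ 7 gives C(5,2) = 10; x_3 ≥ 7 gives C(5,2) = 10. Together 30.
No two caps can be exceeded simultaneously, so the pair terms are all 0.
By inclusion–exclusion the count is 66 − 30 + 0 = 36.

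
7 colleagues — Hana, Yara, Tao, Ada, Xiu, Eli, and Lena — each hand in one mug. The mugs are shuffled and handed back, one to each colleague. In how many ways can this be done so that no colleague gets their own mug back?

1854

Count assignments avoiding every fixed point. For any j of the 7 colleagues fixed to their own mug, the other 7−j can be arranged in (7−j)! ways.
By inclusion–exclusion this is Σ_{j=0}^{7} (−1)^j C(7,j)·(7−j)!.
Computing: 5040 − 5040 + 2520 − 840 + 210 − 42 + 7 − 1 = 1854.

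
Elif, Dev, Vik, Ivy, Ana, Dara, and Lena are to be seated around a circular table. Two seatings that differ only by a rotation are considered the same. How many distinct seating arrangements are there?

Fix one person's seat to break rotational symmetry; the remaining 6 people can be arranged in (6)! = 720 ways.

720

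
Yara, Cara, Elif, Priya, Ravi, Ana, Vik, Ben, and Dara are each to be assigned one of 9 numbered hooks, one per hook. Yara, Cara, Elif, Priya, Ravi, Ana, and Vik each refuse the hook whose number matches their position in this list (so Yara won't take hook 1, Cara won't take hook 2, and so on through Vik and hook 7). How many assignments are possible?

165016

Let Aᵢ (for 1 ≤ i ≤ 7) be the placements that put person i in their forbidden hook. Any j of these fix j positions, leaving (9−j)! ways to fill the rest, and there are C(7,j) ways to pick which j.
By inclusion–exclusion, the number of valid placements is Σ_{j=0}^{7} (−1)^j C(7,j)·(9−j)!.
Computing: 362880 − 282240 + 105840 − 25200 + 4200 − 504 + 42 − 2 = 165016.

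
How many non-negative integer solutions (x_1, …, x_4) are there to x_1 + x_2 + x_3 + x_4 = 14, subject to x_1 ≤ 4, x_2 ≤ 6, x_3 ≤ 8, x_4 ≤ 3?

89

By stars and bars, unrestricted non-negative solutions to x_1+…+x_4 = 14 number C(14+3,3) = 680.
Subtract solutions that violate a single cap (substitute x_i' = x_i − (cap_i+1)): x_1 ≥ 5 gives C(12,3) = 220; x_2 ≥ 7 gives C(10,3) = 120; x_3 ≥ 9 gives C(8,3) = 56; x_4 ≥ 4 gives C(13,3) = 286. Together 682.
Add back pairs where two caps are both exceeded: 10 + 1 + 56 + 0 + 20 + 4 = 91.
By inclusion–exclusion the count is 680 − 682 + 91 = 89.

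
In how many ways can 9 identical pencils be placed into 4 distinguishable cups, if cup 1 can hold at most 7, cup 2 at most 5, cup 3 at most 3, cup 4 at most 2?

67

By stars and bars, unrestricted non-negative solutions to x_1+…+x_4 = 9 number C(9+3,3) = 220.
Subtract solutions that violate a single cap (substitute x_i' = x_i − (cap_i+1)): x_1 ≥ 8 gives C(4,3) = 4; x_2 ≥ 6 gives C(6,3) = 20; x_3 ≥ 4 gives C(8,3) = 56; x_4 ≥ 3 gives C(9,3) = 84. Together 164.
Add back pairs where two caps are both exceeded: 0 + 0 + 0 + 0 + 1 + 10 = 11.
By inclusion–exclusion the count is 220 − 164 + 11 = 67.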